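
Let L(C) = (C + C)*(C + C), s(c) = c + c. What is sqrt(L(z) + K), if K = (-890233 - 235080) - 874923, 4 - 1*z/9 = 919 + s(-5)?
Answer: 2*sqrt(65840966) ≈ 16228.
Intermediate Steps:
s(c) = 2*c
z = -8145 (z = 36 - 9*(919 + 2*(-5)) = 36 - 9*(919 - 10) = 36 - 9*909 = 36 - 8181 = -8145)
K = -2000236 (K = -1125313 - 874923 = -2000236)
L(C) = 4*C**2 (L(C) = (2*C)*(2*C) = 4*C**2)
sqrt(L(z) + K) = sqrt(4*(-8145)**2 - 2000236) = sqrt(4*66341025 - 2000236) = sqrt(265364100 - 2000236) = sqrt(263363864) = 2*sqrt(65840966)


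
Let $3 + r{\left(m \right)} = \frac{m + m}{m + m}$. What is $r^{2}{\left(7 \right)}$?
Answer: $4$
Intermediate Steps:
$r{\left(m \right)} = -2$ ($r{\left(m \right)} = -3 + \frac{m + m}{m + m} = -3 + \frac{2 m}{2 m} = -3 + 2 m \frac{1}{2 m} = -3 + 1 = -2$)
$r^{2}{\left(7 \right)} = \left(-2\right)^{2} = 4$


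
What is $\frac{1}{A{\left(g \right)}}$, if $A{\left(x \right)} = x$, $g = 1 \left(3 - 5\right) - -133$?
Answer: $\frac{1}{131} \approx 0.0076336$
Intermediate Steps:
$g = 131$ ($g = 1 \left(-2\right) + 133 = -2 + 133 = 131$)
$\frac{1}{A{\left(g \right)}} = \frac{1}{131}$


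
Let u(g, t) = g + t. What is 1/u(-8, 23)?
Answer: 1/15 ≈ 0.066667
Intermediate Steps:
1/u(-8, 23) = 1/(-8 + 23) = 1/15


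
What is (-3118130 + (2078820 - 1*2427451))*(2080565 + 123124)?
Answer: -7639663081329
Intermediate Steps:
(-3118130 + (2078820 - 1*2427451))*(2080565 + 123124) = (-3118130 + (2078820 - 2427451))*2203689 = (-3118130 - 348631)*2203689 = -3466761*2203689 = -7639663081329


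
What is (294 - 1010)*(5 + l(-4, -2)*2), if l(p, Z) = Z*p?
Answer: -15036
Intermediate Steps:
(294 - 1010)*(5 + l(-4, -2)*2) = (294 - 1010)*(5 - 2*(-4)*2) = -716*(5 + 8*2) = -716*(5 + 16) = -716*21 = -15036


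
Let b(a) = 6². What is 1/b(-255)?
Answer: 1/36 ≈ 0.027778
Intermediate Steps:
b(a) = 36
1/b(-255) = 1/36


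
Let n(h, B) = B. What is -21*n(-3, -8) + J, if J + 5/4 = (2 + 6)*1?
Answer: 699/4 ≈ 174.75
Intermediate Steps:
J = 27/4 (J = -5/4 + (2 + 6)*1 = -5/4 + 8*1 = -5/4 + 8 = 27/4 ≈ 6.7500)
-21*n(-3, -8) + J = -21*(-8) + 27/4 = 168 + 27/4 = 699/4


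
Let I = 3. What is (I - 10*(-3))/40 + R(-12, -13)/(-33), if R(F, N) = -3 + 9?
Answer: 283/440 ≈ 0.64318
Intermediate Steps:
R(F, N) = 6
(I - 10*(-3))/40 + R(-12, -13)/(-33) = (3 - 10*(-3))/40 + 6/(-33) = (3 + 30)*(1/40) + 6*(-1/33) = 33*(1/40) - 2/11 = 33/40 - 2/11 = 283/440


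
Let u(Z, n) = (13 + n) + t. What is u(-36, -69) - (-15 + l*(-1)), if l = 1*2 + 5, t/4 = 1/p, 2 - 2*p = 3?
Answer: -42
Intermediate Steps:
p = -½ (p = 1 - ½*3 = 1 - 3/2 = -½ ≈ -0.50000)
t = -8 (t = 4/(-½) = 4*(-2) = -8)
u(Z, n) = 5 + n (u(Z, n) = (13 + n) - 8 = 5 + n)
l = 7 (l = 2 + 5 = 7)
u(-36, -69) - (-15 + l*(-1)) = (5 - 69) - (-15 + 7*(-1)) = -64 - (-15 - 7) = -64 - 1*(-22) = -64 + 22 = -42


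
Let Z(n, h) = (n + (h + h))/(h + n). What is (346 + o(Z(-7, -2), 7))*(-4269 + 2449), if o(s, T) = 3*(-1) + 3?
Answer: -629720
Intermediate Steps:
Z(n, h) = (n + 2*h)/(h + n)
o(s, T) = 0 (o(s, T) = -3 + 3 = 0)
(346 + o(Z(-7, -2), 7))*(-4269 + 2449) = (346 + 0)*(-4269 + 2449) = 346*(-1820) = -629720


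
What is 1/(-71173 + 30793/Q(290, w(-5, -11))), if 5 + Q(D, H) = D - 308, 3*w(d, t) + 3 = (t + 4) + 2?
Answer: -23/1667772 ≈ -1.3791e-5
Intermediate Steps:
w(d, t) = 1 + t/3 (w(d, t) = -1 + ((t + 4) + 2)/3 = -1 + ((4 + t) + 2)/3 = -1 + (6 + t)/3 = -1 + (2 + t/3) = 1 + t/3)
Q(D, H) = -313 + D (Q(D, H) = -5 + (D - 308) = -5 + (-308 + D) = -313 + D)
1/(-71173 + 30793/Q(290, w(-5, -11))) = 1/(-71173 + 30793/(-313 + 290)) = 1/(-71173 + 30793/(-23)) = 1/(-71173 + 30793*(-1/23)) = 1/(-71173 - 30793/23) = 1/(-1667772/23) = -23/1667772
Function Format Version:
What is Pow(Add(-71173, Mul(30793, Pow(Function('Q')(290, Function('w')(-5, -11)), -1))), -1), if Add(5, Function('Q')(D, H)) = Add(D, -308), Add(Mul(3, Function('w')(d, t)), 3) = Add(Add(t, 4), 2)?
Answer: Rational(-23, 1667772) ≈ -1.3791e-5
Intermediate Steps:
Function('w')(d, t) = Add(1, Mul(Rational(1, 3), t)) (Function('w')(d, t) = Add(-1, Mul(Rational(1, 3), Add(Add(t, 4), 2))) = Add(-1, Mul(Rational(1, 3), Add(Add(4, t), 2))) = Add(-1, Mul(Rational(1, 3), Add(6, t))) = Add(-1, Add(2, Mul(Rational(1, 3), t))) = Add(1, Mul(Rational(1, 3), t)))
Function('Q')(D, H) = Add(-313, D) (Function('Q')(D, H) = Add(-5, Add(D, -308)) = Add(-5, Add(-308, D)) = Add(-313, D))
Pow(Add(-71173, Mul(30793, Pow(Function('Q')(290, Function('w')(-5, -11)), -1))), -1) = Pow(Add(-71173, Mul(30793, Pow(Add(-313, 290), -1))), -1) = Pow(Add(-71173, Mul(30793, Pow(-23, -1))), -1) = Pow(Add(-71173, Mul(30793, Rational(-1, 23))), -1) = Pow(Add(-71173, Rational(-30793, 23)), -1) = Pow(Rational(-1667772, 23), -1) = Rational(-23, 1667772)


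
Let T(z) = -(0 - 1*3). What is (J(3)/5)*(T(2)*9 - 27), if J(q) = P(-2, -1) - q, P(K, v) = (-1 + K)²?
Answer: 0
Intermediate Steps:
T(z) = 3 (T(z) = -(0 - 3) = -1*(-3) = 3)
J(q) = 9 - q (J(q) = (-1 - 2)² - q = (-3)² - q = 9 - q)
(J(3)/5)*(T(2)*9 - 27) = ((9 - 1*3)/5)*(3*9 - 27) = ((9 - 3)*(⅕))*(27 - 27) = (6*(⅕))*0 = (6/5)*0 = 0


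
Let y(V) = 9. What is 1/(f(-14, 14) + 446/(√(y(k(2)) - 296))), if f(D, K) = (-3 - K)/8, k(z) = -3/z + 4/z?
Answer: -39032/12813567 + 28544*I*√287/12813567 ≈ -0.0030461 + 0.037739*I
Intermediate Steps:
k(z) = 1/z
f(D, K) = -3/8 - K/8 (f(D, K) = (-3 - K)*(⅛) = -3/8 - K/8)
1/(f(-14, 14) + 446/(√(y(k(2)) - 296))) = 1/((-3/8 - ⅛*14) + 446/(√(9 - 296))) = 1/((-3/8 - 7/4) + 446/(√(-287))) = 1/(-17/8 + 446/((I*√287))) = 1/(-17/8 + 446*(-I*√287/287)) = 1/(-17/8 - 446*I*√287/287)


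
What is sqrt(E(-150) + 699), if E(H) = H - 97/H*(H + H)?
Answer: sqrt(355) ≈ 18.841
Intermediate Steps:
E(H) = -194 + H (E(H) = H - 97/H*2*H = H - 1*194 = H - 194 = -194 + H)
sqrt(E(-150) + 699) = sqrt((-194 - 150) + 699) = sqrt(-344 + 699) = sqrt(355)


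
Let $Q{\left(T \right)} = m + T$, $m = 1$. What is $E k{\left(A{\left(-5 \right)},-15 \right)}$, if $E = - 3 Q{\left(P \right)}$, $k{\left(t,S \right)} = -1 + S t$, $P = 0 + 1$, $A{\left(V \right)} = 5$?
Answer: $456$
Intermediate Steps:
$P = 1$
$Q{\left(T \right)} = 1 + T$
$E = -6$ ($E = - 3 \left(1 + 1\right) = \left(-3\right) 2 = -6$)
$E k{\left(A{\left(-5 \right)},-15 \right)} = - 6 \left(-1 - 75\right) = \left(-6\right) \left(-76\right) = 456$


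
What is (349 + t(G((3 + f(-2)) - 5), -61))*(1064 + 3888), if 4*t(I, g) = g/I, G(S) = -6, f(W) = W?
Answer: 5222503/3 ≈ 1.7408e+6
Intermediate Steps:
t(I, g) = g/(4*I) (t(I, g) = (g/I)/4 = g/(4*I))
(349 + t(G((3 + f(-2)) - 5), -61))*(1064 + 3888) = (349 + (1/4)*(-61)/(-6))*(1064 + 3888) = (349 + (1/4)*(-61)*(-1/6))*4952 = (349 + 61/24)*4952 = (8437/24)*4952 = 5222503/3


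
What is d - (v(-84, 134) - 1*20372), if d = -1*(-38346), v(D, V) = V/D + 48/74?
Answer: 91249243/1554 ≈ 58719.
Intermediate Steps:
v(D, V) = 24/37 + V/D (v(D, V) = V/D + 48*(1/74) = V/D + 24/37 = 24/37 + V/D)
d = 38346
d - (v(-84, 134) - 1*20372) = 38346 - ((24/37 + 134/(-84)) - 1*20372) = 38346 - ((24/37 + 134*(-1/84)) - 20372) = 38346 - ((24/37 - 67/42) - 20372) = 38346 - (-1471/1554 - 20372) = 38346 - 1*(-31659559/1554) = 38346 + 31659559/1554 = 91249243/1554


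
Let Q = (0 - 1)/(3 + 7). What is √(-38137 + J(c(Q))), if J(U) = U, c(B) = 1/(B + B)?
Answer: 3*I*√4238 ≈ 195.3*I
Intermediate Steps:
Q = -⅒ (Q = -1/10 = -1*⅒ = -⅒ ≈ -0.10000)
c(B) = 1/(2*B)
√(-38137 + J(c(Q))) = √(-38137 + 1/(2*(-⅒))) = √(-38137 + (½)*(-10)) = √(-38137 - 5) = √(-38142) = 3*I*√4238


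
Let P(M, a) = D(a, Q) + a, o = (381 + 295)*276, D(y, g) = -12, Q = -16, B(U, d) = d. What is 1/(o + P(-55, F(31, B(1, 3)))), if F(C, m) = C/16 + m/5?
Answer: 80/14925323 ≈ 5.3600e-6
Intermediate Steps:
F(C, m) = m/5 + C/16 (F(C, m) = C*(1/16) + m*(1/5) = C/16 + m/5 = m/5 + C/16)
o = 186576 (o = 676*276 = 186576)
P(M, a) = -12 + a
1/(o + P(-55, F(31, B(1, 3)))) = 1/(186576 + (-12 + ((1/5)*3 + (1/16)*31))) = 1/(186576 + (-12 + (3/5 + 31/16))) = 1/(186576 + (-12 + 203/80)) = 1/(186576 - 757/80) = 1/(14925323/80) = 80/14925323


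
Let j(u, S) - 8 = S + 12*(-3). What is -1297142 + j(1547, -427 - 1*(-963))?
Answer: -1296634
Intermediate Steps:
j(u, S) = -28 + S (j(u, S) = 8 + (S + 12*(-3)) = 8 + (S - 36) = 8 + (-36 + S) = -28 + S)
-1297142 + j(1547, -427 - 1*(-963)) = -1297142 + (-28 + (-427 - 1*(-963))) = -1297142 + (-28 + (-427 + 963)) = -1297142 + (-28 + 536) = -1297142 + 508 = -1296634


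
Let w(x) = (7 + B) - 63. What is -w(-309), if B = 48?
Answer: 8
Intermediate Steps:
w(x) = -8 (w(x) = (7 + 48) - 63 = 55 - 63 = -8)
-w(-309) = -1*(-8) = 8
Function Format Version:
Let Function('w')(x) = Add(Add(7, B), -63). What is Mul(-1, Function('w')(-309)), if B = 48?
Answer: 8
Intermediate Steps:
Function('w')(x) = -8 (Function('w')(x) = Add(Add(7, 48), -63) = Add(55, -63) = -8)
Mul(-1, Function('w')(-309)) = Mul(-1, -8) = 8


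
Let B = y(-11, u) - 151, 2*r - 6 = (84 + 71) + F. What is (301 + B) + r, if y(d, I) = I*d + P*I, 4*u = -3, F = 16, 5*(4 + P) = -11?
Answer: 1257/5 ≈ 251.40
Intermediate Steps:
P = -31/5 (P = -4 + (1/5)*(-11) = -4 - 11/5 = -31/5 ≈ -6.2000)
u = -3/4 (u = (1/4)*(-3) = -3/4 ≈ -0.75000)
r = 177/2 (r = 3 + ((84 + 71) + 16)/2 = 3 + (155 + 16)/2 = 3 + (1/2)*171 = 3 + 171/2 = 177/2 ≈ 88.500)
y(d, I) = -31*I/5 + I*d (y(d, I) = I*d - 31*I/5 = -31*I/5 + I*d)
B = -1381/10 (B = (1/5)*(-3/4)*(-31 + 5*(-11)) - 151 = (1/5)*(-3/4)*(-31 - 55) - 151 = (1/5)*(-3/4)*(-86) - 151 = 129/10 - 151 = -1381/10 ≈ -138.10)
(301 + B) + r = (301 - 1381/10) + 177/2 = 1629/10 + 177/2 = 1257/5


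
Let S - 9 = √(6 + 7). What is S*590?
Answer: 5310 + 590*√13 ≈ 7437.3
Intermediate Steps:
S = 9 + √13 (S = 9 + √(6 + 7) = 9 + √13 ≈ 12.606)
S*590 = (9 + √13)*590 = 5310 + 590*√13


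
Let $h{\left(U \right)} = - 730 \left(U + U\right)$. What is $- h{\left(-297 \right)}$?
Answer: $-433620$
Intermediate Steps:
$h{\left(U \right)} = - 1460 U$ ($h{\left(U \right)} = - 730 \cdot 2 U = - 1460 U$)
$- h{\left(-297 \right)} = - \left(-1460\right) \left(-297\right) = \left(-1\right) 433620 = -433620$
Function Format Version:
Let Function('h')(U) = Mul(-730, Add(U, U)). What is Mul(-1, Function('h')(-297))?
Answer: -433620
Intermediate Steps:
Function('h')(U) = Mul(-1460, U) (Function('h')(U) = Mul(-730, Mul(2, U)) = Mul(-1460, U))
Mul(-1, Function('h')(-297)) = Mul(-1, Mul(-1460, -297)) = Mul(-1, 433620) = -433620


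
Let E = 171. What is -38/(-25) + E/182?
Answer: 11191/4550 ≈ 2.4596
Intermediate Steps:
-38/(-25) + E/182 = -38/(-25) + 171/182 = -38*(-1/25) + 171*(1/182) = 38/25 + 171/182 = 11191/4550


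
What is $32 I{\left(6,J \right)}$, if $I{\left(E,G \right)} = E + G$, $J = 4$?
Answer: $320$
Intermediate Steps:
$32 I{\left(6,J \right)} = 32 \left(6 + 4\right) = 32 \cdot 10 = 320$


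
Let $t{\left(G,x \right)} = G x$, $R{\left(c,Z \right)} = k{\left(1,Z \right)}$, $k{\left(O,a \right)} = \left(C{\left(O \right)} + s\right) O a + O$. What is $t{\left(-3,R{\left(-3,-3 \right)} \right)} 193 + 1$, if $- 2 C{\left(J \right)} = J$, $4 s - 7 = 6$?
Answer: $\frac{16795}{4} \approx 4198.8$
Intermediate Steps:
$s = \frac{13}{4}$ ($s = \frac{7}{4} + \frac{1}{4} \cdot 6 = \frac{7}{4} + \frac{3}{2} = \frac{13}{4} \approx 3.25$)
$C{\left(J \right)} = - \frac{J}{2}$
$k{\left(O,a \right)} = O + O a \left(\frac{13}{4} - \frac{O}{2}\right)$ ($k{\left(O,a \right)} = \left(- \frac{O}{2} + \frac{13}{4}\right) O a + O = \left(\frac{13}{4} - \frac{O}{2}\right) O a + O = O \left(\frac{13}{4} - \frac{O}{2}\right) a + O = O a \left(\frac{13}{4} - \frac{O}{2}\right) + O = O + O a \left(\frac{13}{4} - \frac{O}{2}\right)$)
$R{\left(c,Z \right)} = 1 + \frac{11 Z}{4}$ ($R{\left(c,Z \right)} = \frac{1}{4} \cdot 1 \left(4 + 13 Z - 2 Z\right) = \frac{1}{4} \cdot 1 \left(4 + 11 Z\right) = 1 + \frac{11 Z}{4}$)
$t{\left(-3,R{\left(-3,-3 \right)} \right)} 193 + 1 = - 3 \left(1 + \frac{11}{4} \left(-3\right)\right) 193 + 1 = - 3 \left(1 - \frac{33}{4}\right) 193 + 1 = \left(-3\right) \left(- \frac{29}{4}\right) 193 + 1 = \frac{87}{4} \cdot 193 + 1 = \frac{16791}{4} + 1 = \frac{16795}{4}$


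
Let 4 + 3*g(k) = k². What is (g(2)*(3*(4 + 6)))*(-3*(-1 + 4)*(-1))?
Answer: 0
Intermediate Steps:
g(k) = -4/3 + k²/3
(g(2)*(3*(4 + 6)))*(-3*(-1 + 4)*(-1)) = ((-4/3 + (⅓)*2²)*(3*(4 + 6)))*(-3*(-1 + 4)*(-1)) = ((-4/3 + (⅓)*4)*(3*10))*(-3*3*(-1)) = ((-4/3 + 4/3)*30)*(-9*(-1)) = (0*30)*9 = 0*9 = 0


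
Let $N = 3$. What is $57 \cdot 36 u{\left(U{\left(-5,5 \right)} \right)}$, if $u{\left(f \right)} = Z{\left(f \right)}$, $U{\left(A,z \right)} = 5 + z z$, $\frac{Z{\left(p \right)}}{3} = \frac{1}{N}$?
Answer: $2052$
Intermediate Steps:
$Z{\left(p \right)} = 1$ ($Z{\left(p \right)} = \frac{3}{3} = 3 \cdot \frac{1}{3} = 1$)
$U{\left(A,z \right)} = 5 + z^{2}$
$u{\left(f \right)} = 1$
$57 \cdot 36 u{\left(U{\left(-5,5 \right)} \right)} = 57 \cdot 36 \cdot 1 = 2052 \cdot 1 = 2052$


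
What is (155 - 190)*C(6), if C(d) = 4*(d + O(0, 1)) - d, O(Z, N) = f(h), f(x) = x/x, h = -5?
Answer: -770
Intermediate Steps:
f(x) = 1
O(Z, N) = 1
C(d) = 4 + 3*d (C(d) = 4*(d + 1) - d = 4*(1 + d) - d = (4 + 4*d) - d = 4 + 3*d)
(155 - 190)*C(6) = (155 - 190)*(4 + 3*6) = -35*(4 + 18) = -35*22 = -770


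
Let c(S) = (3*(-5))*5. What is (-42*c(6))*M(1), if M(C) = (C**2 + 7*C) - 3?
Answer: 15750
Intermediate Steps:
M(C) = -3 + C**2 + 7*C
c(S) = -75 (c(S) = -15*5 = -75)
(-42*c(6))*M(1) = (-42*(-75))*(-3 + 1**2 + 7*1) = 3150*(-3 + 1 + 7) = 3150*5 = 15750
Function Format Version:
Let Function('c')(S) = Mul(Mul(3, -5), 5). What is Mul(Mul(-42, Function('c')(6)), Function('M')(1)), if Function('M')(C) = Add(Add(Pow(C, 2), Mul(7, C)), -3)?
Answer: 15750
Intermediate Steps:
Function('M')(C) = Add(-3, Pow(C, 2), Mul(7, C))
Function('c')(S) = -75 (Function('c')(S) = Mul(-15, 5) = -75)
Mul(Mul(-42, Function('c')(6)), Function('M')(1)) = Mul(Mul(-42, -75), Add(-3, Pow(1, 2), Mul(7, 1))) = Mul(3150, Add(-3, 1, 7)) = Mul(3150, 5) = 15750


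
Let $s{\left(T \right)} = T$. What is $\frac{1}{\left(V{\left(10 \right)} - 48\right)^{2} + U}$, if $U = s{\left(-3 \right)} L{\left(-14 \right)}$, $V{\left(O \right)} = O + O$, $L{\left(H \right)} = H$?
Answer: $\frac{1}{826} \approx 0.0012107$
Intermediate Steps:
$V{\left(O \right)} = 2 O$
$U = 42$ ($U = \left(-3\right) \left(-14\right) = 42$)
$\frac{1}{\left(V{\left(10 \right)} - 48\right)^{2} + U} = \frac{1}{\left(2 \cdot 10 - 48\right)^{2} + 42} = \frac{1}{\left(20 - 48\right)^{2} + 42} = \frac{1}{\left(-28\right)^{2} + 42} = \frac{1}{784 + 42} = \frac{1}{826}$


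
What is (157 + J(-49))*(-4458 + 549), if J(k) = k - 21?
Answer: -340083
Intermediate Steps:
J(k) = -21 + k
(157 + J(-49))*(-4458 + 549) = (157 + (-21 - 49))*(-4458 + 549) = (157 - 70)*(-3909) = 87*(-3909) = -340083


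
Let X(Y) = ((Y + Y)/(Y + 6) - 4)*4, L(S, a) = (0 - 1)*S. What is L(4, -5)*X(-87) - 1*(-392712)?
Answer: 10604024/27 ≈ 3.9274e+5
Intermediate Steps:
L(S, a) = -S
X(Y) = -16 + 8*Y/(6 + Y) (X(Y) = ((2*Y)/(6 + Y) - 4)*4 = (2*Y/(6 + Y) - 4)*4 = (-4 + 2*Y/(6 + Y))*4 = -16 + 8*Y/(6 + Y))
L(4, -5)*X(-87) - 1*(-392712) = (-1*4)*(8*(-12 - 1*(-87))/(6 - 87)) - 1*(-392712) = -32*(-12 + 87)/(-81) + 392712 = -32*(-1)*75/81 + 392712 = -4*(-200/27) + 392712 = 800/27 + 392712 = 10604024/27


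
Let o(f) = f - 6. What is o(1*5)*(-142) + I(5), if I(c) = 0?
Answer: 142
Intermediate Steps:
o(f) = -6 + f
o(1*5)*(-142) + I(5) = (-6 + 1*5)*(-142) + 0 = (-6 + 5)*(-142) + 0 = -1*(-142) + 0 = 142 + 0 = 142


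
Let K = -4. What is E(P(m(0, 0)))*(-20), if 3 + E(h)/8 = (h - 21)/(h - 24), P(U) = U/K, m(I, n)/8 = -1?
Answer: 3760/11 ≈ 341.82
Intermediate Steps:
m(I, n) = -8 (m(I, n) = 8*(-1) = -8)
P(U) = -U/4 (P(U) = U/(-4) = U*(-¼) = -U/4)
E(h) = -24 + 8*(-21 + h)/(-24 + h) (E(h) = -24 + 8*((h - 21)/(h - 24)) = -24 + 8*((-21 + h)/(-24 + h)) = -24 + 8*(-21 + h)/(-24 + h))
E(P(m(0, 0)))*(-20) = (8*(51 - (-1)*(-8)/2)/(-24 - ¼*(-8)))*(-20) = (8*(51 - 2*2)/(-24 + 2))*(-20) = (8*(51 - 4)/(-22))*(-20) = (8*(-1/22)*47)*(-20) = -188/11*(-20) = 3760/11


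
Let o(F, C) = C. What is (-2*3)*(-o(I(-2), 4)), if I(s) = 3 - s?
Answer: 24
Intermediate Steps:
(-2*3)*(-o(I(-2), 4)) = (-2*3)*(-1*4) = -6*(-4) = 24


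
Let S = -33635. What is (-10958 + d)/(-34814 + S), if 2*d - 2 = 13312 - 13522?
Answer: 11062/68449 ≈ 0.16161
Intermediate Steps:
d = -104 (d = 1 + (13312 - 13522)/2 = 1 + (1/2)*(-210) = 1 - 105 = -104)
(-10958 + d)/(-34814 + S) = (-10958 - 104)/(-34814 - 33635) = -11062/(-68449) = -11062*(-1/68449) = 11062/68449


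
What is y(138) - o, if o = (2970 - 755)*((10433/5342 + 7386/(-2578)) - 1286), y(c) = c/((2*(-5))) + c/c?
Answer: 98140312278643/34429190 ≈ 2.8505e+6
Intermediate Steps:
y(c) = 1 - c/10 (y(c) = c/(-10) + 1 = c*(-⅒) + 1 = -c/10 + 1 = 1 - c/10)
o = -19628150594455/6885838 (o = 2215*((10433*(1/5342) + 7386*(-1/2578)) - 1286) = 2215*((10433/5342 - 3693/1289) - 1286) = 2215*(-6279869/6885838 - 1286) = 2215*(-8861467537/6885838) = -19628150594455/6885838 ≈ -2.8505e+6)
y(138) - o = (1 - ⅒*138) - 1*(-19628150594455/6885838) = (1 - 69/5) + 19628150594455/6885838 = -64/5 + 19628150594455/6885838 = 98140312278643/34429190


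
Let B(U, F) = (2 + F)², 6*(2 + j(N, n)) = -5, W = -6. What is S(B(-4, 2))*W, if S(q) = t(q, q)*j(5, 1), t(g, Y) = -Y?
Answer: -272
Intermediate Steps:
j(N, n) = -17/6 (j(N, n) = -2 + (⅙)*(-5) = -2 - ⅚ = -17/6)
S(q) = 17*q/6 (S(q) = -q*(-17/6) = 17*q/6)
S(B(-4, 2))*W = (17*(2 + 2)²/6)*(-6) = ((17/6)*4²)*(-6) = ((17/6)*16)*(-6) = (136/3)*(-6) = -272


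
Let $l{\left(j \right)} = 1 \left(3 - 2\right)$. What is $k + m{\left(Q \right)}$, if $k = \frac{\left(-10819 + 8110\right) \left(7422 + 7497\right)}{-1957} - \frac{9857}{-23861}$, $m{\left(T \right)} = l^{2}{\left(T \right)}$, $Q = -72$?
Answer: $\frac{964421925757}{46695977} \approx 20653.0$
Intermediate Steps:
$l{\left(j \right)} = 1$ ($l{\left(j \right)} = 1 \cdot 1 = 1$)
$m{\left(T \right)} = 1$ ($m{\left(T \right)} = 1^{2} = 1$)
$k = \frac{964375229780}{46695977}$ ($k = \left(-2709\right) 14919 \left(- \frac{1}{1957}\right) - - \frac{9857}{23861} = \left(-40415571\right) \left(- \frac{1}{1957}\right) + \frac{9857}{23861} = \frac{40415571}{1957} + \frac{9857}{23861} = \frac{964375229780}{46695977} \approx 20652.0$)
$k + m{\left(Q \right)} = \frac{964375229780}{46695977} + 1 = \frac{964421925757}{46695977}$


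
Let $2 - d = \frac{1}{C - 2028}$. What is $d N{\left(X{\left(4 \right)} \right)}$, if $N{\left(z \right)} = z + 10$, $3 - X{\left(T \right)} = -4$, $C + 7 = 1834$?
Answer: $\frac{6851}{201} \approx 34.085$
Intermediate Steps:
$C = 1827$ ($C = -7 + 1834 = 1827$)
$X{\left(T \right)} = 7$ ($X{\left(T \right)} = 3 - -4 = 3 + 4 = 7$)
$N{\left(z \right)} = 10 + z$
$d = \frac{403}{201}$ ($d = 2 - \frac{1}{1827 - 2028} = 2 - \frac{1}{-201} = 2 - - \frac{1}{201} = 2 + \frac{1}{201} = \frac{403}{201} \approx 2.005$)
$d N{\left(X{\left(4 \right)} \right)} = \frac{403 \left(10 + 7\right)}{201} = \frac{403}{201} \cdot 17 = \frac{6851}{201}$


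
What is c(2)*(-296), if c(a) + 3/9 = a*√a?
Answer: 296/3 - 592*√2 ≈ -738.55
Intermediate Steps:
c(a) = -⅓ + a^(3/2) (c(a) = -⅓ + a*√a = -⅓ + a^(3/2))
c(2)*(-296) = (-⅓ + 2^(3/2))*(-296) = (-⅓ + 2*√2)*(-296) = 296/3 - 592*√2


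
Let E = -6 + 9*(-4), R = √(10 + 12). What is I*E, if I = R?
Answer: -42*√22 ≈ -197.00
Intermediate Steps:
R = √22 ≈ 4.6904
I = √22 ≈ 4.6904
E = -42 (E = -6 - 36 = -42)
I*E = √22*(-42) = -42*√22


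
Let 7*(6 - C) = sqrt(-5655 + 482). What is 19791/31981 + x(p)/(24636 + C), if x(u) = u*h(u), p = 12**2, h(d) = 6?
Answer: 88889865232113/135938371024147 + 864*I*sqrt(5173)/4250597887 ≈ 0.6539 + 1.462e-5*I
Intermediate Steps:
p = 144
C = 6 - I*sqrt(5173)/7 (C = 6 - sqrt(-5655 + 482)/7 = 6 - I*sqrt(5173)/7 ≈ 6.0 - 10.275*I)
x(u) = 6*u (x(u) = u*6 = 6*u)
19791/31981 + x(p)/(24636 + C) = 19791/31981 + (6*144)/(24636 + (6 - I*sqrt(5173)/7)) = 19791*(1/31981) + 864/(24642 - I*sqrt(5173)/7) = 19791/31981 + 864/(24642 - I*sqrt(5173)/7)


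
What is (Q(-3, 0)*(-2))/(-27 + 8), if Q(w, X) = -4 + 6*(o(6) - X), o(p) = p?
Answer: 64/19 ≈ 3.3684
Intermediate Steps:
Q(w, X) = 32 - 6*X (Q(w, X) = -4 + 6*(6 - X) = -4 + (36 - 6*X) = 32 - 6*X)
(Q(-3, 0)*(-2))/(-27 + 8) = ((32 - 6*0)*(-2))/(-27 + 8) = ((32 + 0)*(-2))/(-19) = (32*(-2))*(-1/19) = -64*(-1/19) = 64/19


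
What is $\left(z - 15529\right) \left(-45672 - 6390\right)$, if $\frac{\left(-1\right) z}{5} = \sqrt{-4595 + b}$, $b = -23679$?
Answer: $808470798 + 260310 i \sqrt{28274} \approx 8.0847 \cdot 10^{8} + 4.3771 \cdot 10^{7} i$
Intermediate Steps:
$z = - 5 i \sqrt{28274}$ ($z = - 5 \sqrt{-4595 - 23679} = - 5 \sqrt{-28274} = - 5 i \sqrt{28274} \approx - 840.74 i$)
$\left(z - 15529\right) \left(-45672 - 6390\right) = \left(- 5 i \sqrt{28274} - 15529\right) \left(-45672 - 6390\right) = \left(-15529 - 5 i \sqrt{28274}\right) \left(-52062\right) = 808470798 + 260310 i \sqrt{28274}$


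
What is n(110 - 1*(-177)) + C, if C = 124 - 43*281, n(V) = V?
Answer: -11672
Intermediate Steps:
C = -11959 (C = 124 - 12083 = -11959)
n(110 - 1*(-177)) + C = (110 - 1*(-177)) - 11959 = (110 + 177) - 11959 = 287 - 11959 = -11672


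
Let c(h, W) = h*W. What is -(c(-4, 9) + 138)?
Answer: -102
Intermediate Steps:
c(h, W) = W*h
-(c(-4, 9) + 138) = -(9*(-4) + 138) = -(-36 + 138) = -1*102 = -102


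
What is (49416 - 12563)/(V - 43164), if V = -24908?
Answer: -36853/68072 ≈ -0.54138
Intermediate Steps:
(49416 - 12563)/(V - 43164) = (49416 - 12563)/(-24908 - 43164) = 36853/(-68072) = 36853*(-1/68072) = -36853/68072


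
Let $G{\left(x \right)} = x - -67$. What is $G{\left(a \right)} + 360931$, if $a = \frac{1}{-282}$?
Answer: $\frac{101801435}{282} \approx 3.61 \cdot 10^{5}$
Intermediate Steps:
$a = - \frac{1}{282} \approx -0.0035461$
$G{\left(x \right)} = 67 + x$ ($G{\left(x \right)} = x + 67 = 67 + x$)
$G{\left(a \right)} + 360931 = \left(67 - \frac{1}{282}\right) + 360931 = \frac{18893}{282} + 360931 = \frac{101801435}{282}$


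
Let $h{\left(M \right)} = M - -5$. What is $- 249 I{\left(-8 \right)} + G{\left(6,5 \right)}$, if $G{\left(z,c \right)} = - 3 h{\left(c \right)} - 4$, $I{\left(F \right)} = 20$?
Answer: $-5014$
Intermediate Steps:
$h{\left(M \right)} = 5 + M$ ($h{\left(M \right)} = M + 5 = 5 + M$)
$G{\left(z,c \right)} = -19 - 3 c$ ($G{\left(z,c \right)} = - 3 \left(5 + c\right) - 4 = \left(-15 - 3 c\right) - 4 = -19 - 3 c$)
$- 249 I{\left(-8 \right)} + G{\left(6,5 \right)} = \left(-249\right) 20 - 34 = -4980 - 34 = -5014$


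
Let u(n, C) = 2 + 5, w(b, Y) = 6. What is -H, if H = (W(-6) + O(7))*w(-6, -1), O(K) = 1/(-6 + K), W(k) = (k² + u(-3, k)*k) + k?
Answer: 66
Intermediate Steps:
u(n, C) = 7
W(k) = k² + 8*k (W(k) = (k² + 7*k) + k = k² + 8*k)
H = -66 (H = (-6*(8 - 6) + 1/(-6 + 7))*6 = (-6*2 + 1/1)*6 = (-12 + 1)*6 = -11*6 = -66)
-H = -1*(-66) = 66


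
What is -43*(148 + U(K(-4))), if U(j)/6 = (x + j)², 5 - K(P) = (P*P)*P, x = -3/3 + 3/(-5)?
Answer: -29459902/25 ≈ -1.1784e+6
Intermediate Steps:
x = -8/5 (x = -3*⅓ + 3*(-⅕) = -1 - ⅗ = -8/5 ≈ -1.6000)
K(P) = 5 - P³ (K(P) = 5 - P*P*P = 5 - P²*P = 5 - P³)
U(j) = 6*(-8/5 + j)²
-43*(148 + U(K(-4))) = -43*(148 + 6*(-8 + 5*(5 - 1*(-4)³))²/25) = -43*(148 + 6*(-8 + 5*(5 - 1*(-64)))²/25) = -43*(148 + 6*(-8 + 5*(5 + 64))²/25) = -43*(148 + 6*(-8 + 5*69)²/25) = -43*(148 + 6*(-8 + 345)²/25) = -43*(148 + (6/25)*337²) = -43*(148 + (6/25)*113569) = -43*(148 + 681414/25) = -43*685114/25 = -29459902/25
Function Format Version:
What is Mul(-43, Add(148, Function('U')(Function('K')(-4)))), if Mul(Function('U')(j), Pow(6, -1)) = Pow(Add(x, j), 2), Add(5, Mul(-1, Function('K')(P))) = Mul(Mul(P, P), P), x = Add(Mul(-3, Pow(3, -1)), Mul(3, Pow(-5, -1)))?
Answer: Rational(-29459902, 25) ≈ -1.1784e+6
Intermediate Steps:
x = Rational(-8, 5) (x = Add(Mul(-3, Rational(1, 3)), Mul(3, Rational(-1, 5))) = Add(-1, Rational(-3, 5)) = Rational(-8, 5) ≈ -1.6000)
Function('K')(P) = Add(5, Mul(-1, Pow(P, 3))) (Function('K')(P) = Add(5, Mul(-1, Mul(Mul(P, P), P))) = Add(5, Mul(-1, Mul(Pow(P, 2), P))) = Add(5, Mul(-1, Pow(P, 3))))
Function('U')(j) = Mul(6, Pow(Add(Rational(-8, 5), j), 2))
Mul(-43, Add(148, Function('U')(Function('K')(-4)))) = Mul(-43, Add(148, Mul(Rational(6, 25), Pow(Add(-8, Mul(5, Add(5, Mul(-1, Pow(-4, 3))))), 2)))) = Mul(-43, Add(148, Mul(Rational(6, 25), Pow(Add(-8, Mul(5, Add(5, Mul(-1, -64)))), 2)))) = Mul(-43, Add(148, Mul(Rational(6, 25), Pow(Add(-8, Mul(5, Add(5, 64))), 2)))) = Mul(-43, Add(148, Mul(Rational(6, 25), Pow(Add(-8, Mul(5, 69)), 2)))) = Mul(-43, Add(148, Mul(Rational(6, 25), Pow(Add(-8, 345), 2)))) = Mul(-43, Add(148, Mul(Rational(6, 25), Pow(337, 2)))) = Mul(-43, Add(148, Mul(Rational(6, 25), 113569))) = Mul(-43, Add(148, Rational(681414, 25))) = Mul(-43, Rational(685114, 25)) = Rational(-29459902, 25)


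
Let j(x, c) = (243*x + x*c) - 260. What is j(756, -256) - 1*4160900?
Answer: -4170988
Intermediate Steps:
j(x, c) = -260 + 243*x + c*x (j(x, c) = (243*x + c*x) - 260 = -260 + 243*x + c*x)
j(756, -256) - 1*4160900 = (-260 + 243*756 - 256*756) - 1*4160900 = (-260 + 183708 - 193536) - 4160900 = -10088 - 4160900 = -4170988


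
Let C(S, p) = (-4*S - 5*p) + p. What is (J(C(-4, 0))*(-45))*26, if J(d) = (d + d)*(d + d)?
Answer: -1198080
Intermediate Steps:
C(S, p) = -4*S - 4*p (C(S, p) = (-5*p - 4*S) + p = -4*S - 4*p)
J(d) = 4*d**2 (J(d) = (2*d)*(2*d) = 4*d**2)
(J(C(-4, 0))*(-45))*26 = ((4*(-4*(-4) - 4*0)**2)*(-45))*26 = ((4*(16 + 0)**2)*(-45))*26 = ((4*16**2)*(-45))*26 = ((4*256)*(-45))*26 = (1024*(-45))*26 = -46080*26 = -1198080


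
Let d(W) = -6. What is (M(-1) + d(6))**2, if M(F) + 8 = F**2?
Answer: 169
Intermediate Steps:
M(F) = -8 + F**2
(M(-1) + d(6))**2 = ((-8 + (-1)**2) - 6)**2 = ((-8 + 1) - 6)**2 = (-7 - 6)**2 = (-13)**2 = 169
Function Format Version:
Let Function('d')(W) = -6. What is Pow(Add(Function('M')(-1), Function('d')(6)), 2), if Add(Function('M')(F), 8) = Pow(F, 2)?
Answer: 169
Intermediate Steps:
Function('M')(F) = Add(-8, Pow(F, 2))
Pow(Add(Function('M')(-1), Function('d')(6)), 2) = Pow(Add(Add(-8, Pow(-1, 2)), -6), 2) = Pow(Add(Add(-8, 1), -6), 2) = Pow(Add(-7, -6), 2) = Pow(-13, 2) = 169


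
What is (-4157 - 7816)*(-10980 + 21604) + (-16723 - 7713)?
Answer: -127225588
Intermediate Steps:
(-4157 - 7816)*(-10980 + 21604) + (-16723 - 7713) = -11973*10624 - 24436 = -127201152 - 24436 = -127225588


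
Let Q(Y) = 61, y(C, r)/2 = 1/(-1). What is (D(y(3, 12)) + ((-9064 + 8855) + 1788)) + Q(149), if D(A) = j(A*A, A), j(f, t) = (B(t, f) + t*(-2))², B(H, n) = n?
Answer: 1704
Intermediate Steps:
y(C, r) = -2 (y(C, r) = 2/(-1) = 2*(-1) = -2)
j(f, t) = (f - 2*t)² (j(f, t) = (f + t*(-2))² = (f - 2*t)²)
D(A) = (A² - 2*A)² (D(A) = (A*A - 2*A)² = (A² - 2*A)²)
(D(y(3, 12)) + ((-9064 + 8855) + 1788)) + Q(149) = ((-2)²*(-2 - 2)² + ((-9064 + 8855) + 1788)) + 61 = (4*(-4)² + (-209 + 1788)) + 61 = (4*16 + 1579) + 61 = (64 + 1579) + 61 = 1643 + 61 = 1704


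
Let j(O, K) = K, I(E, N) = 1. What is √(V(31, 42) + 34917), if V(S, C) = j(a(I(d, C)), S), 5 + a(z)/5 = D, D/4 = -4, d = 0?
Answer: 2*√8737 ≈ 186.94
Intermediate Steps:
D = -16 (D = 4*(-4) = -16)
a(z) = -105 (a(z) = -25 + 5*(-16) = -25 - 80 = -105)
V(S, C) = S
√(V(31, 42) + 34917) = √(31 + 34917) = √34948 = 2*√8737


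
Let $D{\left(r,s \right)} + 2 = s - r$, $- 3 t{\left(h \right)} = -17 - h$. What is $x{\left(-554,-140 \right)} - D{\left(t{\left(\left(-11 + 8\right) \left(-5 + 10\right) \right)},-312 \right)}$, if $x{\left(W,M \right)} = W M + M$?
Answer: $\frac{233204}{3} \approx 77735.0$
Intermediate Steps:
$t{\left(h \right)} = \frac{17}{3} + \frac{h}{3}$ ($t{\left(h \right)} = - \frac{-17 - h}{3} = \frac{17}{3} + \frac{h}{3}$)
$D{\left(r,s \right)} = -2 + s - r$ ($D{\left(r,s \right)} = -2 - \left(r - s\right) = -2 + s - r$)
$x{\left(W,M \right)} = M + M W$ ($x{\left(W,M \right)} = M W + M = M + M W$)
$x{\left(-554,-140 \right)} - D{\left(t{\left(\left(-11 + 8\right) \left(-5 + 10\right) \right)},-312 \right)} = - 140 \left(1 - 554\right) - \left(-2 - 312 - \left(\frac{17}{3} + \frac{\left(-11 + 8\right) \left(-5 + 10\right)}{3}\right)\right) = \left(-140\right) \left(-553\right) - \left(-2 - 312 - \left(\frac{17}{3} + \frac{\left(-3\right) 5}{3}\right)\right) = 77420 - \left(-2 - 312 - \left(\frac{17}{3} + \frac{1}{3} \left(-15\right)\right)\right) = 77420 - \left(-2 - 312 - \left(\frac{17}{3} - 5\right)\right) = 77420 - \left(-2 - 312 - \frac{2}{3}\right) = 77420 - - \frac{944}{3} = 77420 + \frac{944}{3} = \frac{233204}{3}$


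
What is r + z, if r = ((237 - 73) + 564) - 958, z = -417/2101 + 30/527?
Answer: -254818939/1107227 ≈ -230.14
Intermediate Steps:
z = -156729/1107227 (z = -417*1/2101 + 30*(1/527) = -417/2101 + 30/527 = -156729/1107227 ≈ -0.14155)
r = -230 (r = (164 + 564) - 958 = 728 - 958 = -230)
r + z = -230 - 156729/1107227 = -254818939/1107227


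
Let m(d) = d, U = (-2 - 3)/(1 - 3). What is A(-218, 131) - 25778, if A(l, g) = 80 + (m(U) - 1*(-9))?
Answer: -51373/2 ≈ -25687.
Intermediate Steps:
U = 5/2 (U = -5/(-2) = -5*(-½) = 5/2 ≈ 2.5000)
A(l, g) = 183/2 (A(l, g) = 80 + (5/2 - 1*(-9)) = 80 + (5/2 + 9) = 80 + 23/2 = 183/2)
A(-218, 131) - 25778 = 183/2 - 25778 = -51373/2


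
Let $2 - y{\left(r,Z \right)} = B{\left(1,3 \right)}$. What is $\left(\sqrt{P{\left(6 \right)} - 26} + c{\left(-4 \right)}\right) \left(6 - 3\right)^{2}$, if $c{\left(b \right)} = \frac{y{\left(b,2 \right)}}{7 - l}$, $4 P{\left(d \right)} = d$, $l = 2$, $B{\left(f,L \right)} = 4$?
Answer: $- \frac{18}{5} + \frac{63 i \sqrt{2}}{2} \approx -3.6 + 44.548 i$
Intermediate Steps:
$y{\left(r,Z \right)} = -2$ ($y{\left(r,Z \right)} = 2 - 4 = -2$)
$P{\left(d \right)} = \frac{d}{4}$
$c{\left(b \right)} = - \frac{2}{5}$ ($c{\left(b \right)} = - \frac{2}{7 - 2} = - \frac{2}{5}$)
$\left(\sqrt{P{\left(6 \right)} - 26} + c{\left(-4 \right)}\right) \left(6 - 3\right)^{2} = \left(\sqrt{\frac{1}{4} \cdot 6 - 26} - \frac{2}{5}\right) \left(6 - 3\right)^{2} = \left(\sqrt{\frac{3}{2} - 26} - \frac{2}{5}\right) 3^{2} = \left(\sqrt{- \frac{49}{2}} - \frac{2}{5}\right) 9 = \left(\frac{7 i \sqrt{2}}{2} - \frac{2}{5}\right) 9 = \left(- \frac{2}{5} + \frac{7 i \sqrt{2}}{2}\right) 9 = - \frac{18}{5} + \frac{63 i \sqrt{2}}{2}$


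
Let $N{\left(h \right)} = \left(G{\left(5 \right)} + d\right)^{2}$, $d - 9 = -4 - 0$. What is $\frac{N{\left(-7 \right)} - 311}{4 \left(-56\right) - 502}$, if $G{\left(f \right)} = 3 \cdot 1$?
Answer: $\frac{247}{726} \approx 0.34022$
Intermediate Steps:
$G{\left(f \right)} = 3$
$d = 5$ ($d = 9 - 4 = 5$)
$N{\left(h \right)} = 64$ ($N{\left(h \right)} = \left(3 + 5\right)^{2} = 8^{2} = 64$)
$\frac{N{\left(-7 \right)} - 311}{4 \left(-56\right) - 502} = \frac{64 - 311}{4 \left(-56\right) - 502} = \frac{64 - 311}{-224 - 502} = - \frac{247}{-726} = \left(-247\right) \left(- \frac{1}{726}\right) = \frac{247}{726}$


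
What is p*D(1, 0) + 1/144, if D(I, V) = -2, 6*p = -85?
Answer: 4081/144 ≈ 28.340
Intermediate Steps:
p = -85/6 (p = (⅙)*(-85) = -85/6 ≈ -14.167)
p*D(1, 0) + 1/144 = -85/6*(-2) + 1/144 = 85/3 + 1/144 = 4081/144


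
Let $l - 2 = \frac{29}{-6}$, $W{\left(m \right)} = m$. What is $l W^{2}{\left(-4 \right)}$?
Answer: $- \frac{136}{3} \approx -45.333$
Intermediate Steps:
$l = - \frac{17}{6}$ ($l = 2 + \frac{29}{-6} = 2 + 29 \left(- \frac{1}{6}\right) = 2 - \frac{29}{6} = - \frac{17}{6} \approx -2.8333$)
$l W^{2}{\left(-4 \right)} = - \frac{17 \left(-4\right)^{2}}{6} = \left(- \frac{17}{6}\right) 16 = - \frac{136}{3}$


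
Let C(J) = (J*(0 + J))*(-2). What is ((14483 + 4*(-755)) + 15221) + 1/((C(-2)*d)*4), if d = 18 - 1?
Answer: 14516095/544 ≈ 26684.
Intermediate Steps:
d = 17
C(J) = -2*J² (C(J) = (J*J)*(-2) = J²*(-2) = -2*J²)
((14483 + 4*(-755)) + 15221) + 1/((C(-2)*d)*4) = ((14483 + 4*(-755)) + 15221) + 1/((-2*(-2)²*17)*4) = ((14483 - 3020) + 15221) + 1/((-2*4*17)*4) = (11463 + 15221) + 1/(-8*17*4) = 26684 + 1/(-136*4) = 26684 + 1/(-544) = 26684 - 1/544 = 14516095/544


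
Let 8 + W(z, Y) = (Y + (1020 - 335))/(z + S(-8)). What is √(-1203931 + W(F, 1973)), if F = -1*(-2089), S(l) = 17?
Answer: I*√16480703694/117 ≈ 1097.2*I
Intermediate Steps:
F = 2089
W(z, Y) = -8 + (685 + Y)/(17 + z) (W(z, Y) = -8 + (Y + (1020 - 335))/(z + 17) = -8 + (Y + 685)/(17 + z) = -8 + (685 + Y)/(17 + z))
√(-1203931 + W(F, 1973)) = √(-1203931 + (549 + 1973 - 8*2089)/(17 + 2089)) = √(-1203931 + (549 + 1973 - 16712)/2106) = √(-1203931 + (1/2106)*(-14190)) = √(-1203931 - 2365/351) = √(-422582146/351) = I*√16480703694/117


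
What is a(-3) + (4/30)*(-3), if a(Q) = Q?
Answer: -17/5 ≈ -3.4000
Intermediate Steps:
a(-3) + (4/30)*(-3) = -3 + (4/30)*(-3) = -3 + (4*(1/30))*(-3) = -3 + (2/15)*(-3) = -3 - 2/5 = -17/5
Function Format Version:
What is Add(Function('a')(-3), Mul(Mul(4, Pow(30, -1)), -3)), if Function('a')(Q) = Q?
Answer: Rational(-17, 5) ≈ -3.4000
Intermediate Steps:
Add(Function('a')(-3), Mul(Mul(4, Pow(30, -1)), -3)) = Add(-3, Mul(Mul(4, Pow(30, -1)), -3)) = Add(-3, Mul(Mul(4, Rational(1, 30)), -3)) = Add(-3, Mul(Rational(2, 15), -3)) = Add(-3, Rational(-2, 5)) = Rational(-17, 5)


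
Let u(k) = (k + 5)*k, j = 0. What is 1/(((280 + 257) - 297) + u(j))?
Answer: 1/240 ≈ 0.0041667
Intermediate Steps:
u(k) = k*(5 + k) (u(k) = (5 + k)*k = k*(5 + k))
1/(((280 + 257) - 297) + u(j)) = 1/(((280 + 257) - 297) + 0*(5 + 0)) = 1/((537 - 297) + 0*5) = 1/(240 + 0) = 1/240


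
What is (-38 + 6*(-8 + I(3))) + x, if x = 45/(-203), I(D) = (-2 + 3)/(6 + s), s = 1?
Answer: -17329/203 ≈ -85.365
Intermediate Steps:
I(D) = 1/7 (I(D) = (-2 + 3)/(6 + 1) = 1/7)
x = -45/203 (x = 45*(-1/203) = -45/203 ≈ -0.22167)
(-38 + 6*(-8 + I(3))) + x = (-38 + 6*(-8 + 1/7)) - 45/203 = (-38 + 6*(-55/7)) - 45/203 = (-38 - 330/7) - 45/203 = -596/7 - 45/203 = -17329/203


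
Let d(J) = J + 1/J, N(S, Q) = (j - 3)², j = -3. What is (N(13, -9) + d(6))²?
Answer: 64009/36 ≈ 1778.0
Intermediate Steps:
N(S, Q) = 36 (N(S, Q) = (-3 - 3)² = (-6)² = 36)
(N(13, -9) + d(6))² = (36 + (6 + 1/6))² = (36 + (6 + ⅙))² = (36 + 37/6)² = (253/6)² = 64009/36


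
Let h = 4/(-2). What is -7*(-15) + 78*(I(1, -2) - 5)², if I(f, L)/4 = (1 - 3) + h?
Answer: 34503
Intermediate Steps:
h = -2 (h = 4*(-½) = -2)
I(f, L) = -16 (I(f, L) = 4*((1 - 3) - 2) = 4*(-2 - 2) = 4*(-4) = -16)
-7*(-15) + 78*(I(1, -2) - 5)² = -7*(-15) + 78*(-16 - 5)² = 105 + 78*(-21)² = 105 + 78*441 = 105 + 34398 = 34503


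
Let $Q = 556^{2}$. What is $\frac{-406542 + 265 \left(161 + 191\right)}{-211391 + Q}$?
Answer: $- \frac{313262}{97745} \approx -3.2049$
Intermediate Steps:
$Q = 309136$
$\frac{-406542 + 265 \left(161 + 191\right)}{-211391 + Q} = \frac{-406542 + 265 \left(161 + 191\right)}{-211391 + 309136} = \frac{-406542 + 265 \cdot 352}{97745} = \left(-406542 + 93280\right) \frac{1}{97745} = \left(-313262\right) \frac{1}{97745} = - \frac{313262}{97745}$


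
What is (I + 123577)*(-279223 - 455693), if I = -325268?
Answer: 148225942956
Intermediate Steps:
(I + 123577)*(-279223 - 455693) = (-325268 + 123577)*(-279223 - 455693) = -201691*(-734916) = 148225942956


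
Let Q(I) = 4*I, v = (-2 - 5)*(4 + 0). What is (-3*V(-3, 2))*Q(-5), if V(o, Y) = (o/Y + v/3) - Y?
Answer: -770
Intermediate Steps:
v = -28 (v = -7*4 = -28)
V(o, Y) = -28/3 - Y + o/Y (V(o, Y) = (o/Y - 28/3) - Y = (-28/3 + o/Y) - Y = -28/3 - Y + o/Y)
(-3*V(-3, 2))*Q(-5) = (-3*(-28/3 - 1*2 - 3/2))*(4*(-5)) = -3*(-28/3 - 2 - 3*½)*(-20) = -3*(-28/3 - 2 - 3/2)*(-20) = -3*(-77/6)*(-20) = (77/2)*(-20) = -770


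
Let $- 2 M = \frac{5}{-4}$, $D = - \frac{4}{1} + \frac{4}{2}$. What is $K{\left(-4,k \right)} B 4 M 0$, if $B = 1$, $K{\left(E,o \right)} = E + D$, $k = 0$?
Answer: $0$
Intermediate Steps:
$D = -2$ ($D = \left(-4\right) 1 + 4 \cdot \frac{1}{2} = -4 + 2 = -2$)
$M = \frac{5}{8}$ ($M = - \frac{5 \frac{1}{-4}}{2} = - \frac{5 \left(- \frac{1}{4}\right)}{2} = \left(- \frac{1}{2}\right) \left(- \frac{5}{4}\right) = \frac{5}{8} \approx 0.625$)
$K{\left(E,o \right)} = -2 + E$ ($K{\left(E,o \right)} = E - 2 = -2 + E$)
$K{\left(-4,k \right)} B 4 M 0 = \left(-2 - 4\right) 1 \cdot 4 \cdot \frac{5}{8} \cdot 0 = \left(-6\right) 1 \cdot \frac{5}{2} \cdot 0 = \left(-6\right) 0 = 0$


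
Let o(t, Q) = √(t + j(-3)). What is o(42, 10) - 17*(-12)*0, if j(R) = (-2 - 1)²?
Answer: √51 ≈ 7.1414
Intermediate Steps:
j(R) = 9 (j(R) = (-3)² = 9)
o(t, Q) = √(9 + t) (o(t, Q) = √(t + 9) = √(9 + t))
o(42, 10) - 17*(-12)*0 = √(9 + 42) - 17*(-12)*0 = √51 + 204*0 = √51 + 0 = √51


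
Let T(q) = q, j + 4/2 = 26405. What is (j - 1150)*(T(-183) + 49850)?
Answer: 1254240751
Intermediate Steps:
j = 26403 (j = -2 + 26405 = 26403)
(j - 1150)*(T(-183) + 49850) = (26403 - 1150)*(-183 + 49850) = 25253*49667 = 1254240751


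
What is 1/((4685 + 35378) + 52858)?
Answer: 1/92921 ≈ 1.0762e-5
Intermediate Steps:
1/((4685 + 35378) + 52858) = 1/(40063 + 52858) = 1/92921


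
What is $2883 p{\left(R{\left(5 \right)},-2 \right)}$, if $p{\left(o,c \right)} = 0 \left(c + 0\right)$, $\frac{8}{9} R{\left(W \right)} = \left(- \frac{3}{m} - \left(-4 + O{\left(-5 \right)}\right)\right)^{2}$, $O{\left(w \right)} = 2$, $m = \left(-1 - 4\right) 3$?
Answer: $0$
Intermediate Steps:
$m = -15$ ($m = \left(-5\right) 3 = -15$)
$R{\left(W \right)} = \frac{1089}{200}$ ($R{\left(W \right)} = \frac{9 \left(- \frac{3}{-15} - \left(-4 + 2\right)\right)^{2}}{8} = \frac{9 \left(\left(-3\right) \left(- \frac{1}{15}\right) - -2\right)^{2}}{8} = \frac{9 \left(\frac{1}{5} + 2\right)^{2}}{8} = \frac{9 \left(\frac{11}{5}\right)^{2}}{8} = \frac{9}{8} \cdot \frac{121}{25} = \frac{1089}{200}$)
$p{\left(o,c \right)} = 0$ ($p{\left(o,c \right)} = 0 c = 0$)
$2883 p{\left(R{\left(5 \right)},-2 \right)} = 2883 \cdot 0 = 0$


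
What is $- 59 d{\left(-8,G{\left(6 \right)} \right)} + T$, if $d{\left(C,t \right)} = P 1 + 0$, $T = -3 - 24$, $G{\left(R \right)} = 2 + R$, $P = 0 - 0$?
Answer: $-27$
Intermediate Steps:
$P = 0$ ($P = 0 + 0 = 0$)
$T = -27$ ($T = -3 - 24 = -27$)
$d{\left(C,t \right)} = 0$ ($d{\left(C,t \right)} = 0 \cdot 1 + 0 = 0 + 0 = 0$)
$- 59 d{\left(-8,G{\left(6 \right)} \right)} + T = \left(-59\right) 0 - 27 = 0 - 27 = -27$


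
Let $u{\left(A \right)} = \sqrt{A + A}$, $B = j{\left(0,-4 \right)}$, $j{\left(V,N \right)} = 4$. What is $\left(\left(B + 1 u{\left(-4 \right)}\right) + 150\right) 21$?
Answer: $3234 + 42 i \sqrt{2} \approx 3234.0 + 59.397 i$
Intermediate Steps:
$B = 4$
$u{\left(A \right)} = \sqrt{2} \sqrt{A}$ ($u{\left(A \right)} = \sqrt{2 A} = \sqrt{2} \sqrt{A}$)
$\left(\left(B + 1 u{\left(-4 \right)}\right) + 150\right) 21 = \left(\left(4 + 1 \sqrt{2} \sqrt{-4}\right) + 150\right) 21 = \left(\left(4 + 1 \sqrt{2} \cdot 2 i\right) + 150\right) 21 = \left(\left(4 + 1 \cdot 2 i \sqrt{2}\right) + 150\right) 21 = \left(\left(4 + 2 i \sqrt{2}\right) + 150\right) 21 = \left(154 + 2 i \sqrt{2}\right) 21 = 3234 + 42 i \sqrt{2}$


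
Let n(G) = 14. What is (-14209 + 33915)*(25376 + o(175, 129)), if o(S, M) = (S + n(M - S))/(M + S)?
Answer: 76010899529/152 ≈ 5.0007e+8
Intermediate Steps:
o(S, M) = (14 + S)/(M + S) (o(S, M) = (S + 14)/(M + S) = (14 + S)/(M + S))
(-14209 + 33915)*(25376 + o(175, 129)) = (-14209 + 33915)*(25376 + (14 + 175)/(129 + 175)) = 19706*(25376 + 189/304) = 19706*(7714493/304) = 76010899529/152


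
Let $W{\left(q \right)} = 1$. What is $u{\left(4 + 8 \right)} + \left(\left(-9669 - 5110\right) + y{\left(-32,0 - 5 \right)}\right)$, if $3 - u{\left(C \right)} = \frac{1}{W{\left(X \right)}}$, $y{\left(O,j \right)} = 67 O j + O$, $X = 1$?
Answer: $-4089$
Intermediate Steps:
$y{\left(O,j \right)} = O + 67 O j$ ($y{\left(O,j \right)} = 67 O j + O = O + 67 O j$)
$u{\left(C \right)} = 2$ ($u{\left(C \right)} = 3 - 1^{-1} = 3 - 1 = 2$)
$u{\left(4 + 8 \right)} + \left(\left(-9669 - 5110\right) + y{\left(-32,0 - 5 \right)}\right) = 2 - \left(14779 + 32 \left(1 + 67 \left(0 - 5\right)\right)\right) = 2 - \left(14779 + 32 \left(1 + 67 \left(-5\right)\right)\right) = 2 - \left(14779 + 32 \left(1 - 335\right)\right) = 2 - 4091 = -4089$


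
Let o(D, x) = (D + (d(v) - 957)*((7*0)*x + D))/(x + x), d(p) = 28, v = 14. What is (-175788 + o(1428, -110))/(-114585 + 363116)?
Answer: -9337044/13669205 ≈ -0.68307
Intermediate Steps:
o(D, x) = -464*D/x (o(D, x) = (D + (28 - 957)*((7*0)*x + D))/(x + x) = (D - 929*(0*x + D))/((2*x)) = (D - 929*(0 + D))*(1/(2*x)) = (D - 929*D)*(1/(2*x)) = (-928*D)*(1/(2*x)) = -464*D/x)
(-175788 + o(1428, -110))/(-114585 + 363116) = (-175788 - 464*1428/(-110))/(-114585 + 363116) = (-175788 - 464*1428*(-1/110))/248531 = (-175788 + 331296/55)*(1/248531) = -9337044/55*1/248531 = -9337044/13669205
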